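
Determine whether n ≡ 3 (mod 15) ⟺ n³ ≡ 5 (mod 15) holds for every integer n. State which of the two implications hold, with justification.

Both directions fail.

Forward direction. This fails: take n = 3. Then 3 ≡ 3 (mod 15), but 3³ = 27 ≡ 12 (mod 15), not 5.

Converse. This fails: take n = 5. Then 5³ = 125 ≡ 5 (mod 15), yet 5 ≡ 5 (mod 15), not 3.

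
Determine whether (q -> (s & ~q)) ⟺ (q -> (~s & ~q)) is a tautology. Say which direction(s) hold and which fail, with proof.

Equivalent; both directions hold.

(⟹) Assume the antecedent. If q is true, the antecedent cannot hold. If q is false, q -> (~s & ~q) reduces to true regardless of the other variables. Either way q -> (~s & ~q) holds.

(⟸) Assume the antecedent. If q is true, the antecedent cannot hold. If q is false, q -> (s & ~q) reduces to true regardless of the other variables. Either way q -> (s & ~q) holds.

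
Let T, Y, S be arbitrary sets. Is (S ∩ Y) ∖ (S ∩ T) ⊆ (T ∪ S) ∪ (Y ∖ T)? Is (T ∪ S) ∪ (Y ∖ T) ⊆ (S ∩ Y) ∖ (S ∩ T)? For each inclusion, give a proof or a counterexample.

(⟹) Let x ∈ (S ∩ Y) ∖ (S ∩ T). Then x ∈ Y ∩ S and x ∉ T, from which x ∈ (T ∪ S) ∪ (Y ∖ T).

(⟸) This inclusion fails. Take T = {1}, Y = ∅, S = ∅; then 1 ∈ (T ∪ S) ∪ (Y ∖ T) but 1 ∉ (S ∩ Y) ∖ (S ∩ T).

The sets are not equal: only the forward inclusion holds.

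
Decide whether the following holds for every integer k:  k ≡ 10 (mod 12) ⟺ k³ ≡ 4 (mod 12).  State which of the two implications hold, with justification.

Only the forward direction holds.

(⟹) Suppose k ≡ 10 (mod 12). Write k = 12j + 10. Then (12j + 10)³ = 1728j³ + 4320j² + 3600j + 1000 = 12(144j³ + 360j² + 300j + 83) + 4, so k³ ≡ 4 (mod 12).

(⟸) This fails: take k = 4. Then 4³ = 64 ≡ 4 (mod 12), yet 4 ≡ 4 (mod 12), not 10.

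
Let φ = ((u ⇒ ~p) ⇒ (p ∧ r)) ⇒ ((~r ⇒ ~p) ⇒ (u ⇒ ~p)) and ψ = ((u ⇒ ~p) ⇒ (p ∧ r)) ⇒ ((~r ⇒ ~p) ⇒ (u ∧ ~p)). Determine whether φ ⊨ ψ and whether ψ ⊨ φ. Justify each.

Not equivalent: only (⇐) holds.

Converse. Assume the antecedent. If r is true, the antecedent forces (r = T, u = F, p = F) or (r = T, u = T, p = F), and the consequent holds there. If r is false, the consequent reduces to true regardless of the other variables. Either way the consequent holds.

Forward direction. This fails. Under r = T, u = F, p = T, the left side is true but the right side is false.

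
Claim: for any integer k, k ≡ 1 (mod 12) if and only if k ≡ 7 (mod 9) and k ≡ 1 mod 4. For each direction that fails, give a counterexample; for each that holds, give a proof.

(⇒) fails; (⇐) holds.

(⇐) If k ≡ 7 (mod 9) and k ≡ 1 (mod 4), then by the Chinese remainder theorem k ≡ 25 (mod 36). Since 25 ≡ 1 (mod 12) and 12 ∣ 36, we get k ≡ 1 (mod 12).

(⇒) This fails: k = 1 gives 1 ≡ 1 (mod 12) but 1 ≡ 1 (mod 9), so the conjunction on the right does not hold.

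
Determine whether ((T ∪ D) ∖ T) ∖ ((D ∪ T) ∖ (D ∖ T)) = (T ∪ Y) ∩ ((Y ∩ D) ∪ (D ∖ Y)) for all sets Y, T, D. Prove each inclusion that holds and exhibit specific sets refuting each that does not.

Forward inclusion. This inclusion fails. Take Y = ∅, T = ∅, D = {1}; then 1 ∈ ((T ∪ D) ∖ T) ∖ ((D ∪ T) ∖ (D ∖ T)) but 1 ∉ (T ∪ Y) ∩ ((Y ∩ D) ∪ (D ∖ Y)).

Reverse inclusion. This inclusion fails. Take Y = ∅, T = {1}, D = {1}; then 1 ∈ (T ∪ Y) ∩ ((Y ∩ D) ∪ (D ∖ Y)) but 1 ∉ ((T ∪ D) ∖ T) ∖ ((D ∪ T) ∖ (D ∖ T)).

(⊆) fails and (⊇) fails.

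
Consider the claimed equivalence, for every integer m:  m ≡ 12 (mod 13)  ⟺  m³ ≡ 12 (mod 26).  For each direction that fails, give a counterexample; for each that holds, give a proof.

Both directions fail.

(⟹) This fails: take m = 25. Then 25 ≡ 12 (mod 13), but 25³ = 15625 ≡ 25 (mod 26), not 12.

(⟸) This fails: take m = 4. Then 4³ = 64 ≡ 12 (mod 26), yet 4 ≡ 4 (mod 13), not 12.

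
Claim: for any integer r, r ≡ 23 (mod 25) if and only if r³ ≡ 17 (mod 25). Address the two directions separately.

[⇐] Suppose r³ ≡ 17 (mod 25). The only residue r in {0, …, 24} with r³ ≡ 17 (mod 25) is r = 23, so r ≡ 23 (mod 25).

[⇒] Suppose r ≡ 23 (mod 25). Write r = 25j + 23. Then (25j + 23)³ = 15625j³ + 43125j² + 39675j + 12167 = 25(625j³ + 1725j² + 1587j + 486) + 17, so r³ ≡ 17 (mod 25).

Both directions hold.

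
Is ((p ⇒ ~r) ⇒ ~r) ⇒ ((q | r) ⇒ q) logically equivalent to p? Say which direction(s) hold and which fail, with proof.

Forward direction. This fails. Under p = F, r = F, q = F, the left side is true but the right side is false.

Converse. This fails. Under p = T, r = T, q = F, the left side is false but the right side is true.

Both directions fail.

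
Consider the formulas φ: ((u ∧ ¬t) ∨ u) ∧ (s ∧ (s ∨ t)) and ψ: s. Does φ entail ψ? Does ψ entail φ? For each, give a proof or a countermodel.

Not equivalent: only (⇒) holds.

(→) Assume the antecedent. If t is true, the antecedent forces (t = T, u = T, s = T), and s holds there. If t is false, the antecedent forces (t = F, u = T, s = T), and s holds there. Either way s holds.

(←) This fails. Under t = F, u = F, s = T, the left side is false but the right side is true.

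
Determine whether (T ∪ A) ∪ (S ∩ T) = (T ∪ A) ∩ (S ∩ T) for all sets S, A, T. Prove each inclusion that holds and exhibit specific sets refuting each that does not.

(⊆) This inclusion fails. Take S = ∅, A = {1}, T = ∅; then 1 ∈ (T ∪ A) ∪ (S ∩ T) but 1 ∉ (T ∪ A) ∩ (S ∩ T).

(⊇) Let x ∈ (T ∪ A) ∩ (S ∩ T). Then either x ∈ S ∩ T and x ∉ A; or x ∈ S ∩ A ∩ T. In each case x ∈ (T ∪ A) ∪ (S ∩ T), so (T ∪ A) ∩ (S ∩ T) ⊆ (T ∪ A) ∪ (S ∩ T).

(⊆) fails; (⊇) holds.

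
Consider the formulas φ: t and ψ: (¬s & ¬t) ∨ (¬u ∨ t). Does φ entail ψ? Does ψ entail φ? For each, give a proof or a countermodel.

Only the forward implication holds.

(→) Assume the antecedent. If u is true, the antecedent forces (u = T, t = T, s = F) or (u = T, t = T, s = T), and (¬s & ¬t) ∨ (¬u ∨ t) holds there. If u is false, (¬s & ¬t) ∨ (¬u ∨ t) reduces to true regardless of the other variables. Either way (¬s & ¬t) ∨ (¬u ∨ t) holds.

(←) This fails. Under u = F, t = F, s = F, the left side is false but the right side is true.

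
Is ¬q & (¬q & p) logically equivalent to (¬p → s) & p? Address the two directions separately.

[⇐] This fails. Under q = T, p = T, s = F, the left side is false but the right side is true.

[⇒] Assume the antecedent. If q is true, the antecedent cannot hold. If q is false, the antecedent forces (q = F, p = T, s = F) or (q = F, p = T, s = T), and (¬p → s) & p holds there. Either way (¬p → s) & p holds.

(⇒) holds; (⇐) fails.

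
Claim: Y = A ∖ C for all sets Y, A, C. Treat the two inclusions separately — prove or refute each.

Neither inclusion holds.

(⟹) This inclusion fails. Take Y = {1}, A = ∅, C = ∅; then 1 ∈ Y but 1 ∉ A ∖ C.

(⟸) This inclusion fails. Take Y = ∅, A = {1}, C = ∅; then 1 ∈ A ∖ C but 1 ∉ Y.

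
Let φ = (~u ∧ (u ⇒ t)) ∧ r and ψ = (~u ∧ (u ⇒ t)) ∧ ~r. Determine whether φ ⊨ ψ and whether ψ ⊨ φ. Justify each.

Neither direction holds.

(⇒) This fails. Under t = F, u = F, r = T, the left side is true but the right side is false.

(⇐) This fails. Under t = F, u = F, r = F, the left side is false but the right side is true.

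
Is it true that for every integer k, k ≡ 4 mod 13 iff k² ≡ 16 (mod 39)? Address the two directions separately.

Neither implication holds.

[⇒] This fails: take k = 30. Then 30 ≡ 4 (mod 13), but 30² = 900 ≡ 3 (mod 39), not 16.

[⇐] This fails: take k = 22. Then 22² = 484 ≡ 16 (mod 39), yet 22 ≡ 9 (mod 13), not 4.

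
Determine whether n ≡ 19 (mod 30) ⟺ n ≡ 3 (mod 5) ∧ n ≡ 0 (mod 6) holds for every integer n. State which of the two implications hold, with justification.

(⇒) fails and (⇐) fails.

(⇒) This fails: n = 19 gives 19 ≡ 19 (mod 30) but 19 ≡ 4 (mod 5), so the conjunction on the right does not hold.

(⇐) This fails: n = 18 satisfies both congruences on the right (18 ≡ 3 mod 5 and 18 ≡ 0 mod 6) yet 18 ≡ 18 (mod 30), not 19.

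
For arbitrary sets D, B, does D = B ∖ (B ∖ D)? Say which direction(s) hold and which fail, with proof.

Reverse inclusion. Let x ∈ B ∖ (B ∖ D). Then x ∈ D ∩ B, from which x ∈ D.

Forward inclusion. This inclusion fails. Take D = {1}, B = ∅; then 1 ∈ D but 1 ∉ B ∖ (B ∖ D).

The sets are not equal: only the reverse inclusion holds.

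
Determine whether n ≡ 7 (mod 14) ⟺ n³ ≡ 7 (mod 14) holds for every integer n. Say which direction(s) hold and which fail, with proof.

(⇐) Suppose n³ ≡ 7 (mod 14). The only residue r in {0, …, 13} with r³ ≡ 7 (mod 14) is r = 7, so n ≡ 7 (mod 14).

(⇒) Suppose n ≡ 7 (mod 14). Write n = 14j + 7. Then (14j + 7)³ = 2744j³ + 4116j² + 2058j + 343 = 14(196j³ + 294j² + 147j + 24) + 7, so n³ ≡ 7 (mod 14).

Both directions hold; the statement is true.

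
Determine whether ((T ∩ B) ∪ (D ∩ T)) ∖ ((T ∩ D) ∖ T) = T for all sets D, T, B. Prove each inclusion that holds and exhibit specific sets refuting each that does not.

(⟸) This inclusion fails. Take D = ∅, T = {1}, B = ∅; then 1 ∈ T but 1 ∉ ((T ∩ B) ∪ (D ∩ T)) ∖ ((T ∩ D) ∖ T).

(⟹) Let x ∈ ((T ∩ B) ∪ (D ∩ T)) ∖ ((T ∩ D) ∖ T). Then either x ∈ D ∩ T and x ∉ B; or x ∈ T ∩ B and x ∉ D; or x ∈ D ∩ T ∩ B. In each case x ∈ T, so ((T ∩ B) ∪ (D ∩ T)) ∖ ((T ∩ D) ∖ T) ⊆ T.

(⊆) holds; (⊇) fails.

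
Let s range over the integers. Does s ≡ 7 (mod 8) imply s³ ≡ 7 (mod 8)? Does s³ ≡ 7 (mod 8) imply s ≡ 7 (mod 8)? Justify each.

(⇒) Suppose s ≡ 7 (mod 8). Write s = 8j + 7. Then (8j + 7)³ = 512j³ + 1344j² + 1176j + 343 = 8(64j³ + 168j² + 147j + 42) + 7, so s³ ≡ 7 (mod 8).

(⇐) For the converse, argue contrapositively. If s ≢ 7 (mod 8), then s is congruent to one of 0, 1, 2, 3, 4, 5, 6 modulo 8, and these give s³ ≡ 0, 1, 0, 3, 0, 5, 0 respectively — never 7.

Equivalent; both directions hold.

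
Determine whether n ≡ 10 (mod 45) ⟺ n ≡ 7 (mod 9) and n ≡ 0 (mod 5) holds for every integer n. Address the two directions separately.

Neither direction holds.

[⇒] This fails: n = 10 gives 10 ≡ 10 (mod 45) but 10 ≡ 1 (mod 9), so the conjunction on the right does not hold.

[⇐] This fails: n = 25 satisfies both congruences on the right (25 ≡ 7 mod 9 and 25 ≡ 0 mod 5) yet 25 ≡ 25 (mod 45), not 10.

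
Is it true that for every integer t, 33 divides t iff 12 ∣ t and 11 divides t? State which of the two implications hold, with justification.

(⇐) Suppose 12 ∣ t and 11 ∣ t. Any common multiple of 12 and 11 is a multiple of their lcm; here gcd(12, 11) = 1, so lcm(12, 11) = 12·11 = 132, so 132 ∣ t. Since 33 ∣ 132, it follows that 33 ∣ t.

(⇒) This fails: take t = 33. Certainly 33 ∣ 33, but 12 ∤ 33.

The forward direction fails; the converse holds.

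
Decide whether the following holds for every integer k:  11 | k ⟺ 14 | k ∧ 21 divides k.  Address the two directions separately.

(⇒) fails and (⇐) fails.

[⇒] This fails: take k = 11. Certainly 11 ∣ 11, but 14 ∤ 11.

[⇐] This fails: take k = 42. Both 14 ∣ 42 and 21 ∣ 42, yet 42 is not a multiple of 11 (since 42 = 3·11 + 9), so 11 ∤ 42.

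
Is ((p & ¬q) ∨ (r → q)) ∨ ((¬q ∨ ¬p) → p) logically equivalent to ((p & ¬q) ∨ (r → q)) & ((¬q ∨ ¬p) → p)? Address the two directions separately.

(→) This fails. Under p = F, r = F, q = F, the left side is true but the right side is false.

(←) Assume the antecedent. If p is true, the consequent reduces to true regardless of the other variables. If p is false, the antecedent cannot hold. Either way the consequent holds.

The forward direction fails; the converse holds.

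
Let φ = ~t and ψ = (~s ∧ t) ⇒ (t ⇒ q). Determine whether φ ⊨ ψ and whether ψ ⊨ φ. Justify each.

Forward direction. Assume the antecedent. If q is true, (~s ∧ t) ⇒ (t ⇒ q) reduces to true regardless of the other variables. If q is false, the antecedent forces (q = F, s = F, t = F) or (q = F, s = T, t = F), and (~s ∧ t) ⇒ (t ⇒ q) holds there. Either way (~s ∧ t) ⇒ (t ⇒ q) holds.

Converse. This fails. Under q = T, s = F, t = T, the left side is false but the right side is true.

Only the forward direction holds.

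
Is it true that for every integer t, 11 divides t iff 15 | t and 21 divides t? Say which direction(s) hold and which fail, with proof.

(⟹) This fails: take t = 11. Certainly 11 ∣ 11, but 15 ∤ 11.

(⟸) This fails: take t = 105. Both 15 ∣ 105 and 21 ∣ 105, yet 105 is not a multiple of 11 (since 105 = 9·11 + 6), so 11 ∤ 105.

Both directions fail.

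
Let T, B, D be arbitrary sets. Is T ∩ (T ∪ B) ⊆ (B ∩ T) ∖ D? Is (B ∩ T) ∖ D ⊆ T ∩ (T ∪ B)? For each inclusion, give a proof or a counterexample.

The sets are not equal: only the reverse inclusion holds.

(⟹) This inclusion fails. Take T = {1}, B = ∅, D = ∅; then 1 ∈ T ∩ (T ∪ B) but 1 ∉ (B ∩ T) ∖ D.

(⟸) Let x ∈ (B ∩ T) ∖ D. Then x ∈ T ∩ B and x ∉ D, from which x ∈ T ∩ (T ∪ B).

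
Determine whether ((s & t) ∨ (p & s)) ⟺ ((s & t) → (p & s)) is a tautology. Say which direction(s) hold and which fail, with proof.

(→) This fails. Under s = T, t = T, p = F, the left side is true but the right side is false.

(←) This fails. Under s = F, t = F, p = F, the left side is false but the right side is true.

Neither implication holds.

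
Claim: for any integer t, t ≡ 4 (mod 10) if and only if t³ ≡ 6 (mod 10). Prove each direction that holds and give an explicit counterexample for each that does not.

(→) This fails: take t = 4. Then 4 ≡ 4 (mod 10), but 4³ = 64 ≡ 4 (mod 10), not 6.

(←) This fails: take t = 6. Then 6³ = 216 ≡ 6 (mod 10), yet 6 ≡ 6 (mod 10), not 4.

Neither direction holds.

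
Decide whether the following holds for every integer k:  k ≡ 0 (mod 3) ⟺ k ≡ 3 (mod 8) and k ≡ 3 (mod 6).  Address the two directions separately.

(⇒) This fails: k = 0 gives 0 ≡ 0 (mod 3) but 0 ≡ 0 (mod 8), so the conjunction on the right does not hold.

(⇐) Conversely, if k ≡ 3 (mod 8) and k ≡ 3 (mod 6), then by the Chinese remainder theorem k ≡ 3 (mod 24). Since 3 ≡ 0 (mod 3) and 3 ∣ 24, we get k ≡ 0 (mod 3).

(⇒) fails; (⇐) holds.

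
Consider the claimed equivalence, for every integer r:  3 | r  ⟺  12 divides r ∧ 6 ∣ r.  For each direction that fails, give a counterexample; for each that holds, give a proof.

Not equivalent: only (⇐) holds.

(⟹) This fails: take r = 3. Certainly 3 ∣ 3, but 12 ∤ 3.

(⟸) Suppose 12 ∣ r and 6 ∣ r. Any common multiple of 12 and 6 is a multiple of their lcm; here lcm(12, 6) = 12·6/gcd(12, 6) = 72/6 = 12, so 12 ∣ r. Since 3 ∣ 12, it follows that 3 ∣ r.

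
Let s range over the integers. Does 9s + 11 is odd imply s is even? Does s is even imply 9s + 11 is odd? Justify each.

Forward direction. Suppose 9s + 11 is odd. Since 9 is odd, 9s and s have the same parity, so 9s + 11 ≡ s + 11 (mod 2). As 11 is odd, 9s + 11 is odd exactly when s is even. Thus s is even.

Converse. Suppose s is even; write s = 2j. Then 9s + 11 = 9·(2j) + 11 = 2·9j + 11, which is odd.

Both implications hold.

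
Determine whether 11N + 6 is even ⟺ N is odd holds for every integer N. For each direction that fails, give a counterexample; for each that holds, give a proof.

Neither direction holds.

[⇒] This fails: N = 2 gives 11N + 6 = 28, which is even, but 2 is even, not odd.

[⇐] This also fails: N = 1 is odd, but 11N + 6 = 17 is odd, not even.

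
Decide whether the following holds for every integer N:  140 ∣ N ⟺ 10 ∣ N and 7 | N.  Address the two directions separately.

Converse. This fails: take N = 70. Both 10 ∣ 70 and 7 ∣ 70, yet 70 is not a multiple of 140 (since 70 = 0·140 + 70), so 140 ∤ 70.

Forward direction. If 140 ∣ N, write N = 140q. Since 140 = 14·10, N = 10·(14q), so 10 ∣ N; and since 140 = 20·7, N = 7·(20q), so 7 ∣ N.

The forward direction holds; the converse fails.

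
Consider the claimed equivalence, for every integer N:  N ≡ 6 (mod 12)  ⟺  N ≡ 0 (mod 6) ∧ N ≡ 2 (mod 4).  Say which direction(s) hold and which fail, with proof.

Both directions hold; the statement is true.

(⇒) Suppose N ≡ 6 (mod 12); write N = 12j + 6. Since 6 ∣ 12, reducing mod 6 gives N ≡ 6 ≡ 0 (mod 6); since 4 ∣ 12, reducing mod 4 gives N ≡ 6 ≡ 2 (mod 4).

(⇐) Conversely, if N ≡ 0 (mod 6) and N ≡ 2 (mod 4), then by the Chinese remainder theorem N ≡ 6 (mod 12). This is exactly N ≡ 6 (mod 12).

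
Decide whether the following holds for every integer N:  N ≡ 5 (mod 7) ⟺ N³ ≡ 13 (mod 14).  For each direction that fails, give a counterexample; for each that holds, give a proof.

(→) This fails: take N = 12. Then 12 ≡ 5 (mod 7), but 12³ = 1728 ≡ 6 (mod 14), not 13.

(←) This fails: take N = 3. Then 3³ = 27 ≡ 13 (mod 14), yet 3 ≡ 3 (mod 7), not 5.

Neither implication holds.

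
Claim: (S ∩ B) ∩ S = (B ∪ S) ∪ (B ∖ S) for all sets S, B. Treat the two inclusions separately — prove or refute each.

The sets are not equal: only the forward inclusion holds.

Forward inclusion. Let x ∈ (S ∩ B) ∩ S. Then x ∈ S ∩ B, from which x ∈ (B ∪ S) ∪ (B ∖ S).

Reverse inclusion. This inclusion fails. Take S = {1}, B = ∅; then 1 ∈ (B ∪ S) ∪ (B ∖ S) but 1 ∉ (S ∩ B) ∩ S.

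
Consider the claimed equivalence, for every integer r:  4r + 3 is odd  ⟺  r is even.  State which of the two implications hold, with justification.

(⇒) fails; (⇐) holds.

[⇐] Suppose r is even. Since 4 is even, 4r is even for every r, so 4r + 3 has the same parity as 3, which is odd. Hence 4r + 3 is odd.

[⇒] This fails: take r = 7. Then 4r + 3 = 31, which is odd, yet r = 7 is odd, not even.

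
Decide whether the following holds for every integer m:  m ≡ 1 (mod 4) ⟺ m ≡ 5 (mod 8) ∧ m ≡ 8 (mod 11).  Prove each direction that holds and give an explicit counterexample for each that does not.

(⟹) This fails: m = 1 gives 1 ≡ 1 (mod 4) but 1 ≡ 1 (mod 8), so the conjunction on the right does not hold.

(⟸) Conversely, if m ≡ 5 (mod 8) and m ≡ 8 (mod 11), then by the Chinese remainder theorem m ≡ 85 (mod 88). Since 85 ≡ 1 (mod 4) and 4 ∣ 88, we get m ≡ 1 (mod 4).

(⇒) fails; (⇐) holds.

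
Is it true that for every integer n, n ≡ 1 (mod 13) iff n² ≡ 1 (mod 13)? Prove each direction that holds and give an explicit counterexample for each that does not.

(→) Suppose n ≡ 1 (mod 13). Write n = 13j + 1. Then (13j + 1)² = 169j² + 26j + 1 = 13(13j² + 2j) + 1, so n² ≡ 1 (mod 13).

(←) This fails: take n = 12. Then 12² = 144 ≡ 1 (mod 13), yet 12 ≡ 12 (mod 13), not 1.

Only the forward implication holds.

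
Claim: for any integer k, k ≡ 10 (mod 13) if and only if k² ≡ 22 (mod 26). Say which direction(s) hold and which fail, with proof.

(⇒) This fails: take k = 23. Then 23 ≡ 10 (mod 13), but 23² = 529 ≡ 9 (mod 26), not 22.

(⇐) This fails: take k = 16. Then 16² = 256 ≡ 22 (mod 26), yet 16 ≡ 3 (mod 13), not 10.

Both directions fail.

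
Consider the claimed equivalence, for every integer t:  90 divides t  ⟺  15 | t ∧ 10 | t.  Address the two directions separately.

Forward direction. If 90 ∣ t, write t = 90q. Since 90 = 6·15, t = 15·(6q), so 15 ∣ t; and since 90 = 9·10, t = 10·(9q), so 10 ∣ t.

Converse. This fails: take t = 30. Both 15 ∣ 30 and 10 ∣ 30, yet 30 is not a multiple of 90 (since 30 = 0·90 + 30), so 90 ∤ 30.

Only the forward implication holds.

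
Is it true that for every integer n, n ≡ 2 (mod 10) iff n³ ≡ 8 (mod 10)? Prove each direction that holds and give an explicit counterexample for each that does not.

Both directions hold; the statement is true.

[⇐] For the converse, argue contrapositively. If n ≢ 2 (mod 10), then n is congruent to one of 0, 1, 3, 4, 5, 6, 7, 8, 9 modulo 10, and these give n³ ≡ 0, 1, 7, 4, 5, 6, 3, 2, 9 respectively — never 8.

[⇒] Suppose n ≡ 2 (mod 10). Write n = 10j + 2. Then (10j + 2)³ = 1000j³ + 600j² + 120j + 8 = 10(100j³ + 60j² + 12j) + 8, so n³ ≡ 8 (mod 10).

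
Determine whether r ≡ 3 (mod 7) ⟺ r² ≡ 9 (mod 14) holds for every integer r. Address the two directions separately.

(→) This fails: take r = 10. Then 10 ≡ 3 (mod 7), but 10² = 100 ≡ 2 (mod 14), not 9.

(←) This fails: take r = 11. Then 11² = 121 ≡ 9 (mod 14), yet 11 ≡ 4 (mod 7), not 3.

Neither direction holds.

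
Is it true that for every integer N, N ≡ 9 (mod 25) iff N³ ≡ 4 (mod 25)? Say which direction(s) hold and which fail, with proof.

(→) Suppose N ≡ 9 (mod 25). Write N = 25j + 9. Then (25j + 9)³ = 15625j³ + 16875j² + 6075j + 729 = 25(625j³ + 675j² + 243j + 29) + 4, so N³ ≡ 4 (mod 25).

(←) Conversely, suppose N³ ≡ 4 (mod 25). The only residue r in {0, …, 24} with r³ ≡ 4 (mod 25) is r = 9, so N ≡ 9 (mod 25).

The biconditional holds.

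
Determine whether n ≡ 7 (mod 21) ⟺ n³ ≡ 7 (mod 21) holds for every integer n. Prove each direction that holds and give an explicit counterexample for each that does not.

[⇒] Suppose n ≡ 7 (mod 21). Write n = 21j + 7. Then (21j + 7)³ = 9261j³ + 9261j² + 3087j + 343 = 21(441j³ + 441j² + 147j + 16) + 7, so n³ ≡ 7 (mod 21).

[⇐] Conversely, suppose n³ ≡ 7 (mod 21). The only residue r in {0, …, 20} with r³ ≡ 7 (mod 21) is r = 7, so n ≡ 7 (mod 21).

Both implications hold.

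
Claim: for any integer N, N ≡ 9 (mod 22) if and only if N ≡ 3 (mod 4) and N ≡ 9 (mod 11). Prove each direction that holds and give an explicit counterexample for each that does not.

Only the reverse direction holds.

[⇒] This fails: N = 9 gives 9 ≡ 9 (mod 22) but 9 ≡ 1 (mod 4), so the conjunction on the right does not hold.

[⇐] Conversely, if N ≡ 3 (mod 4) and N ≡ 9 (mod 11), then by the Chinese remainder theorem N ≡ 31 (mod 44). Since 31 ≡ 9 (mod 22) and 22 ∣ 44, we get N ≡ 9 (mod 22).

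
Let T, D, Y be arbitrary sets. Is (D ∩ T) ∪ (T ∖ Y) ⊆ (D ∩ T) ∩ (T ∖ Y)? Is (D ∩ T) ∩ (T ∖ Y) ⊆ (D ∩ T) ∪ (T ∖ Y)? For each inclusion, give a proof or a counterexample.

(⊇) Let x ∈ (D ∩ T) ∩ (T ∖ Y). Then x ∈ T ∩ D and x ∉ Y, from which x ∈ (D ∩ T) ∪ (T ∖ Y).

(⊆) This inclusion fails. Take T = {1}, D = ∅, Y = ∅; then 1 ∈ (D ∩ T) ∪ (T ∖ Y) but 1 ∉ (D ∩ T) ∩ (T ∖ Y).

(⊆) fails; (⊇) holds.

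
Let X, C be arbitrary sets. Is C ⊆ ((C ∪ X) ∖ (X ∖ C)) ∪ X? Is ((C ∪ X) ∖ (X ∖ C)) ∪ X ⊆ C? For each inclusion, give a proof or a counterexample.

The sets are not equal: only the forward inclusion holds.

Reverse inclusion. This inclusion fails. Take X = {1}, C = ∅; then 1 ∈ ((C ∪ X) ∖ (X ∖ C)) ∪ X but 1 ∉ C.

Forward inclusion. Let x ∈ C. Then either x ∈ C and x ∉ X; or x ∈ X ∩ C. In each case x ∈ ((C ∪ X) ∖ (X ∖ C)) ∪ X, so C ⊆ ((C ∪ X) ∖ (X ∖ C)) ∪ X.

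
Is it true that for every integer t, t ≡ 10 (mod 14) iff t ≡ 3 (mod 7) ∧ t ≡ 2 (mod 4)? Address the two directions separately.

Not equivalent: only (⇐) holds.

Forward direction. This fails: t = 24 gives 24 ≡ 10 (mod 14) but 24 ≡ 0 (mod 4), so the conjunction on the right does not hold.

Converse. If t ≡ 3 (mod 7) and t ≡ 2 (mod 4), then by the Chinese remainder theorem t ≡ 10 (mod 28). Since 10 ≡ 10 (mod 14) and 14 ∣ 28, we get t ≡ 10 (mod 14).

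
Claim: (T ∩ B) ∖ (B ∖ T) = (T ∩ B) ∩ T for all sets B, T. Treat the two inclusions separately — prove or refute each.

(⟸) Let x ∈ (T ∩ B) ∩ T. Then x ∈ B ∩ T, from which x ∈ (T ∩ B) ∖ (B ∖ T).

(⟹) Let x ∈ (T ∩ B) ∖ (B ∖ T). Then x ∈ B ∩ T, from which x ∈ (T ∩ B) ∩ T.

Both inclusions hold; the sets are equal.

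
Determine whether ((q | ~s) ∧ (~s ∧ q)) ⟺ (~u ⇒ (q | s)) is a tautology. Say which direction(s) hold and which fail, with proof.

Forward direction. Assume the antecedent. If u is true, ~u ⇒ (q | s) reduces to true regardless of the other variables. If u is false, the antecedent forces (u = F, q = T, s = F), and ~u ⇒ (q | s) holds there. Either way ~u ⇒ (q | s) holds.

Converse. This fails. Under u = T, q = F, s = F, the left side is false but the right side is true.

Only the forward direction holds.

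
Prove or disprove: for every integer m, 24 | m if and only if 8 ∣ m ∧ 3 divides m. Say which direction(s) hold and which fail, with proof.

The biconditional holds.

(⇒) If 24 ∣ m, write m = 24q. Since 24 = 3·8, m = 8·(3q), so 8 ∣ m; and since 24 = 8·3, m = 3·(8q), so 3 ∣ m.

(⇐) Suppose 8 ∣ m and 3 ∣ m. Any common multiple of 8 and 3 is a multiple of their lcm; here gcd(8, 3) = 1, so lcm(8, 3) = 8·3 = 24, so 24 ∣ m.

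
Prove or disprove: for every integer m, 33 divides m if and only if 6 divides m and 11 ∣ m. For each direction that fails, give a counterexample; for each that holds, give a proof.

Only the converse holds.

[⇐] Suppose 6 ∣ m and 11 ∣ m. Any common multiple of 6 and 11 is a multiple of their lcm; here gcd(6, 11) = 1, so lcm(6, 11) = 6·11 = 66, so 66 ∣ m. Since 33 ∣ 66, it follows that 33 ∣ m.

[⇒] This fails: take m = 33. Certainly 33 ∣ 33, but 6 ∤ 33.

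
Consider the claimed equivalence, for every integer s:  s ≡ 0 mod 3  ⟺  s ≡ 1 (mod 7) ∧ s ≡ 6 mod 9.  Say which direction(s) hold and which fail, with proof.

(⟸) If s ≡ 1 (mod 7) and s ≡ 6 (mod 9), then by the Chinese remainder theorem s ≡ 15 (mod 63). Since 15 ≡ 0 (mod 3) and 3 ∣ 63, we get s ≡ 0 (mod 3).

(⟹) This fails: s = 0 gives 0 ≡ 0 (mod 3) but 0 ≡ 0 (mod 7), so the conjunction on the right does not hold.

Not equivalent: only (⇐) holds.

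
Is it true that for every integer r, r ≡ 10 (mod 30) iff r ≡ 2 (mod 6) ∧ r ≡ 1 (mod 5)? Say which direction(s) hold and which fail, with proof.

Forward direction. This fails: r = 10 gives 10 ≡ 10 (mod 30) but 10 ≡ 4 (mod 6), so the conjunction on the right does not hold.

Converse. This fails: r = 26 satisfies both congruences on the right (26 ≡ 2 mod 6 and 26 ≡ 1 mod 5) yet 26 ≡ 26 (mod 30), not 10.

Both directions fail.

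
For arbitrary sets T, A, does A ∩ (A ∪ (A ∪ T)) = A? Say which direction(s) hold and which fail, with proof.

(⊆) Let x ∈ A ∩ (A ∪ (A ∪ T)). Then either x ∈ A and x ∉ T; or x ∈ T ∩ A. In each case x ∈ A, so A ∩ (A ∪ (A ∪ T)) ⊆ A.

(⊇) Let x ∈ A. Then either x ∈ A and x ∉ T; or x ∈ T ∩ A. In each case x ∈ A ∩ (A ∪ (A ∪ T)), so A ⊆ A ∩ (A ∪ (A ∪ T)).

Both inclusions hold; the sets are equal.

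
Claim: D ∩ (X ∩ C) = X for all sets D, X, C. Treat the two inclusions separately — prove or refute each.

Forward inclusion. Let x ∈ D ∩ (X ∩ C). Then x ∈ D ∩ X ∩ C, from which x ∈ X.

Reverse inclusion. This inclusion fails. Take D = ∅, X = {1}, C = ∅; then 1 ∈ X but 1 ∉ D ∩ (X ∩ C).

Only the forward inclusion holds.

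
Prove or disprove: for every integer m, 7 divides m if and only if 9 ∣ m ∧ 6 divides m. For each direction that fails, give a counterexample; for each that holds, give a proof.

Neither direction holds.

Forward direction. This fails: take m = 7. Certainly 7 ∣ 7, but 9 ∤ 7.

Converse. This fails: take m = 18. Both 9 ∣ 18 and 6 ∣ 18, yet 18 is not a multiple of 7 (since 18 = 2·7 + 4), so 7 ∤ 18.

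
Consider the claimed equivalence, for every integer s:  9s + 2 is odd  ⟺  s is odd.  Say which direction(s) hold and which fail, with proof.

(⇒) Suppose 9s + 2 is odd. Since 9 is odd, 9s and s have the same parity, so 9s + 2 ≡ s + 2 (mod 2). As 2 is even, 9s + 2 is odd exactly when s is odd. Thus s is odd.

(⇐) Conversely, suppose s is odd; write s = 2j + 1. Then 9s + 2 = 9·(2j + 1) + 2 = 2·9j + 11, which is odd.

Both implications hold.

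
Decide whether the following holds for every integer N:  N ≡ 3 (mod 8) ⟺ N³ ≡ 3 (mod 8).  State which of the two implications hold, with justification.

Both directions hold; the statement is true.

(←) Suppose N³ ≡ 3 (mod 8). The only residue r in {0, …, 7} with r³ ≡ 3 (mod 8) is r = 3, so N ≡ 3 (mod 8).

(→) Suppose N ≡ 3 (mod 8). Write N = 8j + 3. Then (8j + 3)³ = 512j³ + 576j² + 216j + 27 = 8(64j³ + 72j² + 27j + 3) + 3, so N³ ≡ 3 (mod 8).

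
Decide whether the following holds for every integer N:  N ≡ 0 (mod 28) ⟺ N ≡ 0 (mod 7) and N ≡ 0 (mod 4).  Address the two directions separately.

(←) If N ≡ 0 (mod 7) and N ≡ 0 (mod 4), then by the Chinese remainder theorem N ≡ 0 (mod 28). This is exactly N ≡ 0 (mod 28).

(→) Suppose N ≡ 0 (mod 28); write N = 28j + 0. Since 7 ∣ 28, reducing mod 7 gives N ≡ 0 (mod 7); since 4 ∣ 28, reducing mod 4 gives N ≡ 0 (mod 4).

Both implications hold.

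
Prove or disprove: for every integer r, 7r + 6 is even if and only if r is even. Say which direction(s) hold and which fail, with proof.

(→) Suppose 7r + 6 is even. Since 7 is odd, 7r and r have the same parity, so 7r + 6 ≡ r + 6 (mod 2). As 6 is even, 7r + 6 is even exactly when r is even. Thus r is even.

(←) Conversely, suppose r is even; write r = 2j. Then 7r + 6 = 7·(2j) + 6 = 2·7j + 6, which is even.

Both implications hold.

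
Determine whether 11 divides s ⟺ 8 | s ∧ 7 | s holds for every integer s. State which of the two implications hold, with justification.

(⇒) This fails: take s = 11. Certainly 11 ∣ 11, but 8 ∤ 11.

(⇐) This fails: take s = 56. Both 8 ∣ 56 and 7 ∣ 56, yet 56 is not a multiple of 11 (since 56 = 5·11 + 1), so 11 ∤ 56.

Neither implication holds.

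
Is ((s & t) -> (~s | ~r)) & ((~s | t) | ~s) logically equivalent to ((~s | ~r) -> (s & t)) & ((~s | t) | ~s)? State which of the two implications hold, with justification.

(⇒) This fails. Under r = F, s = F, t = F, the left side is true but the right side is false.

(⇐) This fails. Under r = T, s = T, t = T, the left side is false but the right side is true.

(⇒) fails and (⇐) fails.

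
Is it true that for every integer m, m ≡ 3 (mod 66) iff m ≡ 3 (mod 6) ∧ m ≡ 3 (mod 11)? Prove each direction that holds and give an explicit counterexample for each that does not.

Converse. If m ≡ 3 (mod 6) and m ≡ 3 (mod 11), then by the Chinese remainder theorem m ≡ 3 (mod 66). This is exactly m ≡ 3 (mod 66).

Forward direction. Suppose m ≡ 3 (mod 66); write m = 66j + 3. Since 6 ∣ 66, reducing mod 6 gives m ≡ 3 (mod 6); since 11 ∣ 66, reducing mod 11 gives m ≡ 3 (mod 11).

Both directions hold.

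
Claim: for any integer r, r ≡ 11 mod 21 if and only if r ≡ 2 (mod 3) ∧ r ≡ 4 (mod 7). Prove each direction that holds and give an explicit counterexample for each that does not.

Both directions hold.

(⇒) Suppose r ≡ 11 (mod 21); write r = 21j + 11. Since 3 ∣ 21, reducing mod 3 gives r ≡ 11 ≡ 2 (mod 3); since 7 ∣ 21, reducing mod 7 gives r ≡ 11 ≡ 4 (mod 7).

(⇐) Conversely, if r ≡ 2 (mod 3) and r ≡ 4 (mod 7), then by the Chinese remainder theorem r ≡ 11 (mod 21). This is exactly r ≡ 11 (mod 21).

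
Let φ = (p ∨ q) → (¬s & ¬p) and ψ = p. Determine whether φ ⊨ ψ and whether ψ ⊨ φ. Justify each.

Forward direction. This fails. Under s = F, q = F, p = F, the left side is true but the right side is false.

Converse. This fails. Under s = F, q = F, p = T, the left side is false but the right side is true.

(⇒) fails and (⇐) fails.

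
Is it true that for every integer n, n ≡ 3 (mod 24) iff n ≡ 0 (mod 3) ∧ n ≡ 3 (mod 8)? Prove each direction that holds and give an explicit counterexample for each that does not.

(→) Suppose n ≡ 3 (mod 24); write n = 24j + 3. Since 3 ∣ 24, reducing mod 3 gives n ≡ 3 ≡ 0 (mod 3); since 8 ∣ 24, reducing mod 8 gives n ≡ 3 (mod 8).

(←) Conversely, if n ≡ 0 (mod 3) and n ≡ 3 (mod 8), then by the Chinese remainder theorem n ≡ 3 (mod 24). This is exactly n ≡ 3 (mod 24).

Both directions hold; the statement is true.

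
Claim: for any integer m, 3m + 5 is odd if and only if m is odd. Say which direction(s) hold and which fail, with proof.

Neither implication holds.

Forward direction. This fails: m = 0 gives 3m + 5 = 5, which is odd, but 0 is even, not odd.

Converse. This also fails: m = 3 is odd, but 3m + 5 = 14 is even, not odd.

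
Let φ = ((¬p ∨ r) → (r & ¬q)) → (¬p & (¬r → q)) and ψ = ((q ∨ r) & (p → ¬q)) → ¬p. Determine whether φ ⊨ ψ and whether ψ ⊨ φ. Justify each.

Only the forward implication holds.

(⇒) Assume the antecedent. If q is true, ((q ∨ r) & (p → ¬q)) → ¬p reduces to true regardless of the other variables. If q is false, the antecedent forces (r = F, q = F, p = F) or (r = T, q = F, p = F), and ((q ∨ r) & (p → ¬q)) → ¬p holds there. Either way ((q ∨ r) & (p → ¬q)) → ¬p holds.

(⇐) This fails. Under r = F, q = F, p = T, the left side is false but the right side is true.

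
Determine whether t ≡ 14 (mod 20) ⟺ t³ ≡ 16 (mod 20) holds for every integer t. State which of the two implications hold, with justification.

(⇒) fails and (⇐) fails.

(⟹) This fails: take t = 14. Then 14 ≡ 14 (mod 20), but 14³ = 2744 ≡ 4 (mod 20), not 16.

(⟸) This fails: take t = 6. Then 6³ = 216 ≡ 16 (mod 20), yet 6 ≡ 6 (mod 20), not 14.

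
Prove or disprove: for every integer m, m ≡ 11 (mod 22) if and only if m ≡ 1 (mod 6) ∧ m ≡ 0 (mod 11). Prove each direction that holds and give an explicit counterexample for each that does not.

(⇒) This fails: m = 33 gives 33 ≡ 11 (mod 22) but 33 ≡ 3 (mod 6), so the conjunction on the right does not hold.

(⇐) Conversely, if m ≡ 1 (mod 6) and m ≡ 0 (mod 11), then by the Chinese remainder theorem m ≡ 55 (mod 66). Since 55 ≡ 11 (mod 22) and 22 ∣ 66, we get m ≡ 11 (mod 22).

(⇒) fails; (⇐) holds.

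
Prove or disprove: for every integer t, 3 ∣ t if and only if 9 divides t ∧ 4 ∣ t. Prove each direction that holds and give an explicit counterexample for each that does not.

Only the converse holds.

[⇒] This fails: take t = 3. Certainly 3 ∣ 3, but 9 ∤ 3.

[⇐] Suppose 9 ∣ t and 4 ∣ t. Any common multiple of 9 and 4 is a multiple of their lcm; here gcd(9, 4) = 1, so lcm(9, 4) = 9·4 = 36, so 36 ∣ t. Since 3 ∣ 36, it follows that 3 ∣ t.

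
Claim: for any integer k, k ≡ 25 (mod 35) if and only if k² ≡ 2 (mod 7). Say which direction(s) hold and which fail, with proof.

Only the forward direction holds.

(⟹) Suppose k ≡ 25 (mod 35). Then k² ≡ 25² = 625 (mod 35), and since 7 ∣ 35, also k² ≡ 2 (mod 7).

(⟸) This fails: take k = 3. Then 3² = 9 ≡ 2 (mod 7), yet 3 ≡ 3 (mod 35), not 25.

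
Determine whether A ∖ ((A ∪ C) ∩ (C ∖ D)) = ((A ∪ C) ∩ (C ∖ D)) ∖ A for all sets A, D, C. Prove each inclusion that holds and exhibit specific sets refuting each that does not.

Both inclusions fail.

(⟹) This inclusion fails. Take A = {1}, D = ∅, C = ∅; then 1 ∈ A ∖ ((A ∪ C) ∩ (C ∖ D)) but 1 ∉ ((A ∪ C) ∩ (C ∖ D)) ∖ A.

(⟸) This inclusion fails. Take A = ∅, D = ∅, C = {1}; then 1 ∈ ((A ∪ C) ∩ (C ∖ D)) ∖ A but 1 ∉ A ∖ ((A ∪ C) ∩ (C ∖ D)).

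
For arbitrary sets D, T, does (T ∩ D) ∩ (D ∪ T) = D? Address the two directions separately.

(⟸) This inclusion fails. Take D = {1}, T = ∅; then 1 ∈ D but 1 ∉ (T ∩ D) ∩ (D ∪ T).

(⟹) Let x ∈ (T ∩ D) ∩ (D ∪ T). Then x ∈ D ∩ T, from which x ∈ D.

Only the forward inclusion holds.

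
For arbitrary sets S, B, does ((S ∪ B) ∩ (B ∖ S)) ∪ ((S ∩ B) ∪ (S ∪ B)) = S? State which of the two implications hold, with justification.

Only the reverse inclusion holds.

(⟹) This inclusion fails. Take S = ∅, B = {1}; then 1 ∈ ((S ∪ B) ∩ (B ∖ S)) ∪ ((S ∩ B) ∪ (S ∪ B)) but 1 ∉ S.

(⟸) Let x ∈ S. Then either x ∈ S and x ∉ B; or x ∈ S ∩ B. In each case x ∈ ((S ∪ B) ∩ (B ∖ S)) ∪ ((S ∩ B) ∪ (S ∪ B)), so S ⊆ ((S ∪ B) ∩ (B ∖ S)) ∪ ((S ∩ B) ∪ (S ∪ B)).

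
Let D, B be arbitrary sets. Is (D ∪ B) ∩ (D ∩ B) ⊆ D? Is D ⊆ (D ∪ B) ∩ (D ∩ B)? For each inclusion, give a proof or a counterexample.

The sets are not equal: only the forward inclusion holds.

(⊆) Let x ∈ (D ∪ B) ∩ (D ∩ B). Then x ∈ D ∩ B, from which x ∈ D.

(⊇) This inclusion fails. Take D = {1}, B = ∅; then 1 ∈ D but 1 ∉ (D ∪ B) ∩ (D ∩ B).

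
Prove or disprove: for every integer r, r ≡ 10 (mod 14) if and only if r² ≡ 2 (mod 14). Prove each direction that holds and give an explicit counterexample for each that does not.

Only the forward implication holds.

[⇐] This fails: take r = 4. Then 4² = 16 ≡ 2 (mod 14), yet 4 ≡ 4 (mod 14), not 10.

[⇒] Suppose r ≡ 10 (mod 14). Write r = 14j + 10. Then (14j + 10)² = 196j² + 280j + 100 = 14(14j² + 20j + 7) + 2, so r² ≡ 2 (mod 14).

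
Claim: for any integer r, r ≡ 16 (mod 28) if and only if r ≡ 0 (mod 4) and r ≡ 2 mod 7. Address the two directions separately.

Both implications hold.

Forward direction. Suppose r ≡ 16 (mod 28); write r = 28j + 16. Since 4 ∣ 28, reducing mod 4 gives r ≡ 16 ≡ 0 (mod 4); since 7 ∣ 28, reducing mod 7 gives r ≡ 16 ≡ 2 (mod 7).

Converse. If r ≡ 0 (mod 4) and r ≡ 2 (mod 7), then by the Chinese remainder theorem r ≡ 16 (mod 28). This is exactly r ≡ 16 (mod 28).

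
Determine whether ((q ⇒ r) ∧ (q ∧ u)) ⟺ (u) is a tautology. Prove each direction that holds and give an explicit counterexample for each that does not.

Forward direction. Assume the antecedent. If u is true, u reduces to true regardless of the other variables. If u is false, the antecedent cannot hold. Either way u holds.

Converse. This fails. Under u = T, q = F, r = F, the left side is false but the right side is true.

Not equivalent: only (⇒) holds.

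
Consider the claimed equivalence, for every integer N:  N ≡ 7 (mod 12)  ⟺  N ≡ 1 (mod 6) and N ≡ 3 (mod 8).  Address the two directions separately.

(⇐) If N ≡ 1 (mod 6) and N ≡ 3 (mod 8), then by the Chinese remainder theorem N ≡ 19 (mod 24). Since 19 ≡ 7 (mod 12) and 12 ∣ 24, we get N ≡ 7 (mod 12).

(⇒) This fails: N = 7 gives 7 ≡ 7 (mod 12) but 7 ≡ 7 (mod 8), so the conjunction on the right does not hold.

Only the reverse direction holds.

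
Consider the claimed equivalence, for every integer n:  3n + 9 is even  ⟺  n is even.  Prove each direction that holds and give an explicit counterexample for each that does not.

Both directions fail.

(→) This fails: n = 5 gives 3n + 9 = 24, which is even, but 5 is odd, not even.

(←) This also fails: n = 6 is even, but 3n + 9 = 27 is odd, not even.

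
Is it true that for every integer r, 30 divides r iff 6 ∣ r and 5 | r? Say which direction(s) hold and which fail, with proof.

Both implications hold.

(⇒) If 30 ∣ r, write r = 30q. Since 30 = 5·6, r = 6·(5q), so 6 ∣ r; and since 30 = 6·5, r = 5·(6q), so 5 ∣ r.

(⇐) Suppose 6 ∣ r and 5 ∣ r. Any common multiple of 6 and 5 is a multiple of their lcm; here gcd(6, 5) = 1, so lcm(6, 5) = 6·5 = 30, so 30 ∣ r.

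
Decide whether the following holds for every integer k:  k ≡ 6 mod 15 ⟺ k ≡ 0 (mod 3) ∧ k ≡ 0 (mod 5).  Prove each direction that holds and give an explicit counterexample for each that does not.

[⇒] This fails: k = 6 gives 6 ≡ 6 (mod 15) but 6 ≡ 1 (mod 5), so the conjunction on the right does not hold.

[⇐] This fails: k = 0 satisfies both congruences on the right (0 ≡ 0 mod 3 and 0 ≡ 0 mod 5) yet 0 ≡ 0 (mod 15), not 6.

Both directions fail.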